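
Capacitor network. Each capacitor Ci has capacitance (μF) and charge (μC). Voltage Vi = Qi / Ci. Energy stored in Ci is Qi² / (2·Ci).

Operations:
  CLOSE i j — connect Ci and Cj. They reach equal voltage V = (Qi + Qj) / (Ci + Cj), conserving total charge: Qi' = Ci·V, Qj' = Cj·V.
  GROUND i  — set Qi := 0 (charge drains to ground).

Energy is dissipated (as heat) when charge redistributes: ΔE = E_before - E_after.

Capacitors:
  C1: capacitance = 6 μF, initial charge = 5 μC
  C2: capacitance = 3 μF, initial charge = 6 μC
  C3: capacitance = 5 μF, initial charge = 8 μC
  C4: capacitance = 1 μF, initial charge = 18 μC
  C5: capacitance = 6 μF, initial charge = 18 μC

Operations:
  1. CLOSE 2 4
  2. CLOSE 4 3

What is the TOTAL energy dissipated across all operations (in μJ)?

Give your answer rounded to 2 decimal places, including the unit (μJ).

Answer: 104.07 μJ

Derivation:
Initial: C1(6μF, Q=5μC, V=0.83V), C2(3μF, Q=6μC, V=2.00V), C3(5μF, Q=8μC, V=1.60V), C4(1μF, Q=18μC, V=18.00V), C5(6μF, Q=18μC, V=3.00V)
Op 1: CLOSE 2-4: Q_total=24.00, C_total=4.00, V=6.00; Q2=18.00, Q4=6.00; dissipated=96.000
Op 2: CLOSE 4-3: Q_total=14.00, C_total=6.00, V=2.33; Q4=2.33, Q3=11.67; dissipated=8.067
Total dissipated: 104.067 μJ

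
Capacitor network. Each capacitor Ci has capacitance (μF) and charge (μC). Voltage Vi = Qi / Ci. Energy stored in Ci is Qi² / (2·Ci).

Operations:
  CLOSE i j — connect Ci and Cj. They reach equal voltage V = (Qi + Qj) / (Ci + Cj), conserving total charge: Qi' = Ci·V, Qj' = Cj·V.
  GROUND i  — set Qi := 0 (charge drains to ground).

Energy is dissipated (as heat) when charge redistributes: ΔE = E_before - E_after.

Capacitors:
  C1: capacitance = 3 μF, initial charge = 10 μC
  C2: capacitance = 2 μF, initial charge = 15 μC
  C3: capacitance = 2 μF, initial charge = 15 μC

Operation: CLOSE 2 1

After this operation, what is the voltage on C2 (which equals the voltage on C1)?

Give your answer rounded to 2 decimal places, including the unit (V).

Initial: C1(3μF, Q=10μC, V=3.33V), C2(2μF, Q=15μC, V=7.50V), C3(2μF, Q=15μC, V=7.50V)
Op 1: CLOSE 2-1: Q_total=25.00, C_total=5.00, V=5.00; Q2=10.00, Q1=15.00; dissipated=10.417

Answer: 5.00 V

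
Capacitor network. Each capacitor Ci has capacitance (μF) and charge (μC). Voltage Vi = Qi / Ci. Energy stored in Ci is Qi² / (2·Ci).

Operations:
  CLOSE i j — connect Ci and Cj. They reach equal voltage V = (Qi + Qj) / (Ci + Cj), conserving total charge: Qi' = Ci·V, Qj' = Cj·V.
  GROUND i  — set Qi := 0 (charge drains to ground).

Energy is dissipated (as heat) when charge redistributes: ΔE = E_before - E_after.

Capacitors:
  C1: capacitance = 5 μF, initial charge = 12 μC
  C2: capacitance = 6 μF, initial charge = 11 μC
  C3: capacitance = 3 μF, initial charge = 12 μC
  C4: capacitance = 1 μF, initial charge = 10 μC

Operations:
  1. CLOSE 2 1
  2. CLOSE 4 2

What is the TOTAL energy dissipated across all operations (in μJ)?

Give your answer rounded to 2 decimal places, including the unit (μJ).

Initial: C1(5μF, Q=12μC, V=2.40V), C2(6μF, Q=11μC, V=1.83V), C3(3μF, Q=12μC, V=4.00V), C4(1μF, Q=10μC, V=10.00V)
Op 1: CLOSE 2-1: Q_total=23.00, C_total=11.00, V=2.09; Q2=12.55, Q1=10.45; dissipated=0.438
Op 2: CLOSE 4-2: Q_total=22.55, C_total=7.00, V=3.22; Q4=3.22, Q2=19.32; dissipated=26.809
Total dissipated: 27.247 μJ

Answer: 27.25 μJ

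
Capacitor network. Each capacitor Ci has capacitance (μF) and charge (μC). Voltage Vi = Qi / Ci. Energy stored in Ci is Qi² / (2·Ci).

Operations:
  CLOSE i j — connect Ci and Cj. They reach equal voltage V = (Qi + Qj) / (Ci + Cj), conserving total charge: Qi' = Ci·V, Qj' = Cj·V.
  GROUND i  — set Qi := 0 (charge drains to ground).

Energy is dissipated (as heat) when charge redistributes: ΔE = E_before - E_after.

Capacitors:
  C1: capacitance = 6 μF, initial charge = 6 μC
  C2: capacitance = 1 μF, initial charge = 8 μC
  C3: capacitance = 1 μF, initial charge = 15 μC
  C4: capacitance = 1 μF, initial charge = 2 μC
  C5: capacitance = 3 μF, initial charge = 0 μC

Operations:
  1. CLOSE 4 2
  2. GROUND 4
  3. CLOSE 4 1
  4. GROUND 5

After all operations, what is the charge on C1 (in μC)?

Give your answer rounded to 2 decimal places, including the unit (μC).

Answer: 5.14 μC

Derivation:
Initial: C1(6μF, Q=6μC, V=1.00V), C2(1μF, Q=8μC, V=8.00V), C3(1μF, Q=15μC, V=15.00V), C4(1μF, Q=2μC, V=2.00V), C5(3μF, Q=0μC, V=0.00V)
Op 1: CLOSE 4-2: Q_total=10.00, C_total=2.00, V=5.00; Q4=5.00, Q2=5.00; dissipated=9.000
Op 2: GROUND 4: Q4=0; energy lost=12.500
Op 3: CLOSE 4-1: Q_total=6.00, C_total=7.00, V=0.86; Q4=0.86, Q1=5.14; dissipated=0.429
Op 4: GROUND 5: Q5=0; energy lost=0.000
Final charges: Q1=5.14, Q2=5.00, Q3=15.00, Q4=0.86, Q5=0.00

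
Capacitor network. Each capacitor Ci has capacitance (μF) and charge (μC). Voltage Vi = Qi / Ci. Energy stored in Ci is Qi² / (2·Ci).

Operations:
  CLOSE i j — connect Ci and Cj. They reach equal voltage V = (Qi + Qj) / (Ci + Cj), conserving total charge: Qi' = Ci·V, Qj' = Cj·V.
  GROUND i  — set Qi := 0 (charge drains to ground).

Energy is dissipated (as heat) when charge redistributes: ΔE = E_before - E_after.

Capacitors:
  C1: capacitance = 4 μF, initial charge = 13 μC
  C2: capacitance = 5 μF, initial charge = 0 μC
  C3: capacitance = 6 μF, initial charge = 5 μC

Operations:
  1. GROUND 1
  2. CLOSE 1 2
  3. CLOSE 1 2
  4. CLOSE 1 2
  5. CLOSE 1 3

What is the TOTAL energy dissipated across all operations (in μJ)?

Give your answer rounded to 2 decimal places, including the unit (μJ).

Answer: 21.96 μJ

Derivation:
Initial: C1(4μF, Q=13μC, V=3.25V), C2(5μF, Q=0μC, V=0.00V), C3(6μF, Q=5μC, V=0.83V)
Op 1: GROUND 1: Q1=0; energy lost=21.125
Op 2: CLOSE 1-2: Q_total=0.00, C_total=9.00, V=0.00; Q1=0.00, Q2=0.00; dissipated=0.000
Op 3: CLOSE 1-2: Q_total=0.00, C_total=9.00, V=0.00; Q1=0.00, Q2=0.00; dissipated=0.000
Op 4: CLOSE 1-2: Q_total=0.00, C_total=9.00, V=0.00; Q1=0.00, Q2=0.00; dissipated=0.000
Op 5: CLOSE 1-3: Q_total=5.00, C_total=10.00, V=0.50; Q1=2.00, Q3=3.00; dissipated=0.833
Total dissipated: 21.958 μJ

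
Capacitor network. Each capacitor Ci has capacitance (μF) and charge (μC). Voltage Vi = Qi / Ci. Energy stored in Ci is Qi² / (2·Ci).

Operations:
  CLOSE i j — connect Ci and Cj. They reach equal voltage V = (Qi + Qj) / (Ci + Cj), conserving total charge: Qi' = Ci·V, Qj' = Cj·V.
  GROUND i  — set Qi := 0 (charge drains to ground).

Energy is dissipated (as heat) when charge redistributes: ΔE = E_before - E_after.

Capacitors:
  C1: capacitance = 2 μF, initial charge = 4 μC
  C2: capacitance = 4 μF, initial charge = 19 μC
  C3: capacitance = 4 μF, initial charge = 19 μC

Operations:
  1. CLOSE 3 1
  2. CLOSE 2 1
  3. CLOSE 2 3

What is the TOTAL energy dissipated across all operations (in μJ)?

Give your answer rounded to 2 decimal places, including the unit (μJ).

Initial: C1(2μF, Q=4μC, V=2.00V), C2(4μF, Q=19μC, V=4.75V), C3(4μF, Q=19μC, V=4.75V)
Op 1: CLOSE 3-1: Q_total=23.00, C_total=6.00, V=3.83; Q3=15.33, Q1=7.67; dissipated=5.042
Op 2: CLOSE 2-1: Q_total=26.67, C_total=6.00, V=4.44; Q2=17.78, Q1=8.89; dissipated=0.560
Op 3: CLOSE 2-3: Q_total=33.11, C_total=8.00, V=4.14; Q2=16.56, Q3=16.56; dissipated=0.373
Total dissipated: 5.975 μJ

Answer: 5.98 μJ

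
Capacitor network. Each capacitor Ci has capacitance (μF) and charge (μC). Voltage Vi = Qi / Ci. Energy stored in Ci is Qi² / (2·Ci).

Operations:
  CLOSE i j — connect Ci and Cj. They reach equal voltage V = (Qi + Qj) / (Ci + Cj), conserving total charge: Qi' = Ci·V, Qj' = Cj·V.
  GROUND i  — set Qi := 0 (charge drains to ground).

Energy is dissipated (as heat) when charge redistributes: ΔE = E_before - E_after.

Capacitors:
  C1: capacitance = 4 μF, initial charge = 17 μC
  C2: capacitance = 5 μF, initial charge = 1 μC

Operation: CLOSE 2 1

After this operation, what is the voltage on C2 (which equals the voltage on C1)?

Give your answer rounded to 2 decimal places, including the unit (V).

Answer: 2.00 V

Derivation:
Initial: C1(4μF, Q=17μC, V=4.25V), C2(5μF, Q=1μC, V=0.20V)
Op 1: CLOSE 2-1: Q_total=18.00, C_total=9.00, V=2.00; Q2=10.00, Q1=8.00; dissipated=18.225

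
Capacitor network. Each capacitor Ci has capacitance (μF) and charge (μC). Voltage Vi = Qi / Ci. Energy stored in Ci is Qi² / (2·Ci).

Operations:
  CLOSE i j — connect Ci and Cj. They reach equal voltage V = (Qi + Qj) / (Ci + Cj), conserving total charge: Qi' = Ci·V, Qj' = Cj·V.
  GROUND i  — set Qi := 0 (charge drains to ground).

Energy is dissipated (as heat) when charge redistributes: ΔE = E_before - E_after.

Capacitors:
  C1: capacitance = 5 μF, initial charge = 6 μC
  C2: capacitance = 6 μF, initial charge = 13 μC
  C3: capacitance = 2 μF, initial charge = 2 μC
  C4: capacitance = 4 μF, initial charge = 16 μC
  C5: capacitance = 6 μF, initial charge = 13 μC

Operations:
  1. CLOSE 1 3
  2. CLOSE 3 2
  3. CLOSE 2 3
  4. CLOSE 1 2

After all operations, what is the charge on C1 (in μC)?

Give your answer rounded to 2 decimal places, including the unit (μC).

Answer: 7.81 μC

Derivation:
Initial: C1(5μF, Q=6μC, V=1.20V), C2(6μF, Q=13μC, V=2.17V), C3(2μF, Q=2μC, V=1.00V), C4(4μF, Q=16μC, V=4.00V), C5(6μF, Q=13μC, V=2.17V)
Op 1: CLOSE 1-3: Q_total=8.00, C_total=7.00, V=1.14; Q1=5.71, Q3=2.29; dissipated=0.029
Op 2: CLOSE 3-2: Q_total=15.29, C_total=8.00, V=1.91; Q3=3.82, Q2=11.46; dissipated=0.786
Op 3: CLOSE 2-3: Q_total=15.29, C_total=8.00, V=1.91; Q2=11.46, Q3=3.82; dissipated=0.000
Op 4: CLOSE 1-2: Q_total=17.18, C_total=11.00, V=1.56; Q1=7.81, Q2=9.37; dissipated=0.804
Final charges: Q1=7.81, Q2=9.37, Q3=3.82, Q4=16.00, Q5=13.00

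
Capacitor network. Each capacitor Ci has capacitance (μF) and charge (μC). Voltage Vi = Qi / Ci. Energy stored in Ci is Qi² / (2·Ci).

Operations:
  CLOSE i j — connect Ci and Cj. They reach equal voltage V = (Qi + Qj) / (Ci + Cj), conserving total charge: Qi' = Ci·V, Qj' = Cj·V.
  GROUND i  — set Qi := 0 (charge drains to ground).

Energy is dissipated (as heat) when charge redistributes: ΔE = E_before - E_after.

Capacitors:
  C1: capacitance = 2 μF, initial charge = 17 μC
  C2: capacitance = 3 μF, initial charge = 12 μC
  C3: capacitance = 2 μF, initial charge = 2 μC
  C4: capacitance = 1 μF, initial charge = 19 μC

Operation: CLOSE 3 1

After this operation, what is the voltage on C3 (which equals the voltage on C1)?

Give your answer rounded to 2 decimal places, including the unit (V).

Initial: C1(2μF, Q=17μC, V=8.50V), C2(3μF, Q=12μC, V=4.00V), C3(2μF, Q=2μC, V=1.00V), C4(1μF, Q=19μC, V=19.00V)
Op 1: CLOSE 3-1: Q_total=19.00, C_total=4.00, V=4.75; Q3=9.50, Q1=9.50; dissipated=28.125

Answer: 4.75 V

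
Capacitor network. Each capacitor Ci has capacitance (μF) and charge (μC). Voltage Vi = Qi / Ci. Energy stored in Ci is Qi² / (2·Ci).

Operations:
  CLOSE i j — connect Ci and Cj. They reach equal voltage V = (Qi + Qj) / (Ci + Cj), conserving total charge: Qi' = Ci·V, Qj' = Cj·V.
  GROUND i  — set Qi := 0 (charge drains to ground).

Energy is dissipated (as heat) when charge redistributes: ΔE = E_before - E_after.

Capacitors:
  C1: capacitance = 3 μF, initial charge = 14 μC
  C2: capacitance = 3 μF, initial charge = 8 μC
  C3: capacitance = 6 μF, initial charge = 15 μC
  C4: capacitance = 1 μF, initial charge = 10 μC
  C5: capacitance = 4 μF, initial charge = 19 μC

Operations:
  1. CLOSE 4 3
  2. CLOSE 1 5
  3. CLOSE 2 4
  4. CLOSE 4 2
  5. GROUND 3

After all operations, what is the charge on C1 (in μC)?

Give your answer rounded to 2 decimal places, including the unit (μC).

Initial: C1(3μF, Q=14μC, V=4.67V), C2(3μF, Q=8μC, V=2.67V), C3(6μF, Q=15μC, V=2.50V), C4(1μF, Q=10μC, V=10.00V), C5(4μF, Q=19μC, V=4.75V)
Op 1: CLOSE 4-3: Q_total=25.00, C_total=7.00, V=3.57; Q4=3.57, Q3=21.43; dissipated=24.107
Op 2: CLOSE 1-5: Q_total=33.00, C_total=7.00, V=4.71; Q1=14.14, Q5=18.86; dissipated=0.006
Op 3: CLOSE 2-4: Q_total=11.57, C_total=4.00, V=2.89; Q2=8.68, Q4=2.89; dissipated=0.307
Op 4: CLOSE 4-2: Q_total=11.57, C_total=4.00, V=2.89; Q4=2.89, Q2=8.68; dissipated=0.000
Op 5: GROUND 3: Q3=0; energy lost=38.265
Final charges: Q1=14.14, Q2=8.68, Q3=0.00, Q4=2.89, Q5=18.86

Answer: 14.14 μC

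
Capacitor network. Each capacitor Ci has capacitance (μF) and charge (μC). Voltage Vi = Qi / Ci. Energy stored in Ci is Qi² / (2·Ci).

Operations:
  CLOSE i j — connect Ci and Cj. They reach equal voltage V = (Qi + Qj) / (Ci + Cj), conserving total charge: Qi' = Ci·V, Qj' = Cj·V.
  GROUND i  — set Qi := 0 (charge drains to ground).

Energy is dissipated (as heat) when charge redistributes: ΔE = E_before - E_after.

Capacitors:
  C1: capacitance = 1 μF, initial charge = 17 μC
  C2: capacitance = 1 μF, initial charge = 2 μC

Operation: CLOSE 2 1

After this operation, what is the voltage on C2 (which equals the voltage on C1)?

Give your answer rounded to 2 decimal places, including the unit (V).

Answer: 9.50 V

Derivation:
Initial: C1(1μF, Q=17μC, V=17.00V), C2(1μF, Q=2μC, V=2.00V)
Op 1: CLOSE 2-1: Q_total=19.00, C_total=2.00, V=9.50; Q2=9.50, Q1=9.50; dissipated=56.250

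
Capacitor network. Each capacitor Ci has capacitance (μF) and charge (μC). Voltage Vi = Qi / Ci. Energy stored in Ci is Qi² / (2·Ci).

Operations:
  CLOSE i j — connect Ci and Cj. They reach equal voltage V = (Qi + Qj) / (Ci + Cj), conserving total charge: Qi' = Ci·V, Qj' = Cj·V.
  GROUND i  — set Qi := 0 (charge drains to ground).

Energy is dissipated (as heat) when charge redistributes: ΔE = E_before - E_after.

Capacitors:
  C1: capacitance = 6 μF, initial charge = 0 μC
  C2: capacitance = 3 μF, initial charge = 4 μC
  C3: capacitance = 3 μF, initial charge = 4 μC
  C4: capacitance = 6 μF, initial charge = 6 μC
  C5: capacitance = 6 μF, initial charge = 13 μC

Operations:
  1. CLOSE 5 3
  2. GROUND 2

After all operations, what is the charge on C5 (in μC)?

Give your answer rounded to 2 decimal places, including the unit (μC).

Answer: 11.33 μC

Derivation:
Initial: C1(6μF, Q=0μC, V=0.00V), C2(3μF, Q=4μC, V=1.33V), C3(3μF, Q=4μC, V=1.33V), C4(6μF, Q=6μC, V=1.00V), C5(6μF, Q=13μC, V=2.17V)
Op 1: CLOSE 5-3: Q_total=17.00, C_total=9.00, V=1.89; Q5=11.33, Q3=5.67; dissipated=0.694
Op 2: GROUND 2: Q2=0; energy lost=2.667
Final charges: Q1=0.00, Q2=0.00, Q3=5.67, Q4=6.00, Q5=11.33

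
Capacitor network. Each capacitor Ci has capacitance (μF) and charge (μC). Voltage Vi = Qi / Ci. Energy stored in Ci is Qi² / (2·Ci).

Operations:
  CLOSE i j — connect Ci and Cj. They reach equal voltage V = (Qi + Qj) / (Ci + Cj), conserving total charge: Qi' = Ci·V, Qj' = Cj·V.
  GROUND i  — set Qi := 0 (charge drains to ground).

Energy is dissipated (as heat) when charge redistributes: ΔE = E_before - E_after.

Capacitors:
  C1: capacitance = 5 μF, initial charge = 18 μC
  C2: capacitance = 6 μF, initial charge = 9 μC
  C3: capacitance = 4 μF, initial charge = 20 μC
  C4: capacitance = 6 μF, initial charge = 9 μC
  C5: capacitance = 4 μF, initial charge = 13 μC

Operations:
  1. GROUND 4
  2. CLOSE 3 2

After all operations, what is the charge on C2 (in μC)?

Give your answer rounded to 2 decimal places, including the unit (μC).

Answer: 17.40 μC

Derivation:
Initial: C1(5μF, Q=18μC, V=3.60V), C2(6μF, Q=9μC, V=1.50V), C3(4μF, Q=20μC, V=5.00V), C4(6μF, Q=9μC, V=1.50V), C5(4μF, Q=13μC, V=3.25V)
Op 1: GROUND 4: Q4=0; energy lost=6.750
Op 2: CLOSE 3-2: Q_total=29.00, C_total=10.00, V=2.90; Q3=11.60, Q2=17.40; dissipated=14.700
Final charges: Q1=18.00, Q2=17.40, Q3=11.60, Q4=0.00, Q5=13.00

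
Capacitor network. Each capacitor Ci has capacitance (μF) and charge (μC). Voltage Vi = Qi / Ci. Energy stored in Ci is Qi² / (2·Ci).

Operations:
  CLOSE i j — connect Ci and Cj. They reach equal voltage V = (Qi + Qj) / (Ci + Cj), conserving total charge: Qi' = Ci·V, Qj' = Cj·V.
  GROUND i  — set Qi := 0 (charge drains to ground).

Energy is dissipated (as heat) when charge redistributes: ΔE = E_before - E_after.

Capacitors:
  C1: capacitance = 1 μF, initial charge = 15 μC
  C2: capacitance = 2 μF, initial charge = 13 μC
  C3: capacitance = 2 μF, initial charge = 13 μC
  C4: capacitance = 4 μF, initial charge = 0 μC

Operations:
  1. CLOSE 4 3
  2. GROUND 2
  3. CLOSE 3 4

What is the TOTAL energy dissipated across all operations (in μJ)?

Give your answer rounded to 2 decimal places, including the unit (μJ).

Initial: C1(1μF, Q=15μC, V=15.00V), C2(2μF, Q=13μC, V=6.50V), C3(2μF, Q=13μC, V=6.50V), C4(4μF, Q=0μC, V=0.00V)
Op 1: CLOSE 4-3: Q_total=13.00, C_total=6.00, V=2.17; Q4=8.67, Q3=4.33; dissipated=28.167
Op 2: GROUND 2: Q2=0; energy lost=42.250
Op 3: CLOSE 3-4: Q_total=13.00, C_total=6.00, V=2.17; Q3=4.33, Q4=8.67; dissipated=0.000
Total dissipated: 70.417 μJ

Answer: 70.42 μJ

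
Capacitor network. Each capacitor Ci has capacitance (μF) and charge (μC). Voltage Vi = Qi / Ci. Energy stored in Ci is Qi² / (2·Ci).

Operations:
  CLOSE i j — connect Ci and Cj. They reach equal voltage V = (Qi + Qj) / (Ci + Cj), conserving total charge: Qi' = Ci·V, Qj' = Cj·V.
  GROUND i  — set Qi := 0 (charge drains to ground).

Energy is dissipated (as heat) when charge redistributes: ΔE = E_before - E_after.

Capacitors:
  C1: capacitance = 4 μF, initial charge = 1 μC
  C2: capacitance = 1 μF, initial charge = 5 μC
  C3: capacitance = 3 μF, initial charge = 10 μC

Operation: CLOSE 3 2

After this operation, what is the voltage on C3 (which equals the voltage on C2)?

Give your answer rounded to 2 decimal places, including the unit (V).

Initial: C1(4μF, Q=1μC, V=0.25V), C2(1μF, Q=5μC, V=5.00V), C3(3μF, Q=10μC, V=3.33V)
Op 1: CLOSE 3-2: Q_total=15.00, C_total=4.00, V=3.75; Q3=11.25, Q2=3.75; dissipated=1.042

Answer: 3.75 V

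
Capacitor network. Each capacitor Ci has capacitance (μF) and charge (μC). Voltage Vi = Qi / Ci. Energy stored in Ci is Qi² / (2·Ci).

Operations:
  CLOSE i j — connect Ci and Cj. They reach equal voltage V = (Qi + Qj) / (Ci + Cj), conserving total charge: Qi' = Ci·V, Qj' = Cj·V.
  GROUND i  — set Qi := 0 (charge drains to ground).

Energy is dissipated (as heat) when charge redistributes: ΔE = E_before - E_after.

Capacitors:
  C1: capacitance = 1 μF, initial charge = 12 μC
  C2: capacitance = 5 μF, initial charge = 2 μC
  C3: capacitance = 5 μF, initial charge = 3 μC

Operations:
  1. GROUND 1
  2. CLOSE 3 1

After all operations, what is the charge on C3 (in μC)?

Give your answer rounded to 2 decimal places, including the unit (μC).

Initial: C1(1μF, Q=12μC, V=12.00V), C2(5μF, Q=2μC, V=0.40V), C3(5μF, Q=3μC, V=0.60V)
Op 1: GROUND 1: Q1=0; energy lost=72.000
Op 2: CLOSE 3-1: Q_total=3.00, C_total=6.00, V=0.50; Q3=2.50, Q1=0.50; dissipated=0.150
Final charges: Q1=0.50, Q2=2.00, Q3=2.50

Answer: 2.50 μC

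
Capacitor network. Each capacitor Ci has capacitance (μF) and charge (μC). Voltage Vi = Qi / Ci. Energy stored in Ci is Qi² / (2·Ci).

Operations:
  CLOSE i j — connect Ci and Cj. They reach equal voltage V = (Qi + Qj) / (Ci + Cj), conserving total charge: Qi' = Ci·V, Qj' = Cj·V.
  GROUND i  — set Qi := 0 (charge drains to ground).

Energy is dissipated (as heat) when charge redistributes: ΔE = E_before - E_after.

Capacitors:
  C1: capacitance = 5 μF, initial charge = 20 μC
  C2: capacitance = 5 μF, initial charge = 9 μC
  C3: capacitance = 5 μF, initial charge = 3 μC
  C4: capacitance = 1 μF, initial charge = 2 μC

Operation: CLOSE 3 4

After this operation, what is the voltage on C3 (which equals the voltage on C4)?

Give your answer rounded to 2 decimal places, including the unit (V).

Answer: 0.83 V

Derivation:
Initial: C1(5μF, Q=20μC, V=4.00V), C2(5μF, Q=9μC, V=1.80V), C3(5μF, Q=3μC, V=0.60V), C4(1μF, Q=2μC, V=2.00V)
Op 1: CLOSE 3-4: Q_total=5.00, C_total=6.00, V=0.83; Q3=4.17, Q4=0.83; dissipated=0.817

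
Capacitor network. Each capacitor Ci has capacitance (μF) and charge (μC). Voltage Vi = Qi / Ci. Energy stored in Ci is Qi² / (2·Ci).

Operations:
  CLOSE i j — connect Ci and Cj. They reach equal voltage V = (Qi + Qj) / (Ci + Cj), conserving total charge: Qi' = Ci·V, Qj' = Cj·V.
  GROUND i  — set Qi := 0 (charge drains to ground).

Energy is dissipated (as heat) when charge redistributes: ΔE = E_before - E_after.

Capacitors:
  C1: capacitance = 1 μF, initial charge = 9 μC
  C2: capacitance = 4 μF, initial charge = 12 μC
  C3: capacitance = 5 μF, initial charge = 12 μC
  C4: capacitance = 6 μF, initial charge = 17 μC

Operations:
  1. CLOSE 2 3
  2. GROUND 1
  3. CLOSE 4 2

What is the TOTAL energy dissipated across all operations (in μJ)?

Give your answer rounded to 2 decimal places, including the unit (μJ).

Initial: C1(1μF, Q=9μC, V=9.00V), C2(4μF, Q=12μC, V=3.00V), C3(5μF, Q=12μC, V=2.40V), C4(6μF, Q=17μC, V=2.83V)
Op 1: CLOSE 2-3: Q_total=24.00, C_total=9.00, V=2.67; Q2=10.67, Q3=13.33; dissipated=0.400
Op 2: GROUND 1: Q1=0; energy lost=40.500
Op 3: CLOSE 4-2: Q_total=27.67, C_total=10.00, V=2.77; Q4=16.60, Q2=11.07; dissipated=0.033
Total dissipated: 40.933 μJ

Answer: 40.93 μJ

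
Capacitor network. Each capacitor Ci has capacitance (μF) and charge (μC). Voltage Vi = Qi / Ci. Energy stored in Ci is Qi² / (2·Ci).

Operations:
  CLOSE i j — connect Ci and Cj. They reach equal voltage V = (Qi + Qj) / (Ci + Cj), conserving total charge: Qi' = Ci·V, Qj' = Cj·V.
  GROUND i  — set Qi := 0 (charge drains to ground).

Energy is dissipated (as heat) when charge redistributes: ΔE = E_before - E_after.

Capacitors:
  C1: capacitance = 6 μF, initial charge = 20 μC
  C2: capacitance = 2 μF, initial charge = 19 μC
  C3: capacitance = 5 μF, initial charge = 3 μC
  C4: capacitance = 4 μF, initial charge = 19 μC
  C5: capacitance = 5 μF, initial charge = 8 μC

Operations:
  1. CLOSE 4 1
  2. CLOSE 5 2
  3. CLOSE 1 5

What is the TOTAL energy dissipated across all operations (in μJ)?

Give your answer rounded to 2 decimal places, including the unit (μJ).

Answer: 46.99 μJ

Derivation:
Initial: C1(6μF, Q=20μC, V=3.33V), C2(2μF, Q=19μC, V=9.50V), C3(5μF, Q=3μC, V=0.60V), C4(4μF, Q=19μC, V=4.75V), C5(5μF, Q=8μC, V=1.60V)
Op 1: CLOSE 4-1: Q_total=39.00, C_total=10.00, V=3.90; Q4=15.60, Q1=23.40; dissipated=2.408
Op 2: CLOSE 5-2: Q_total=27.00, C_total=7.00, V=3.86; Q5=19.29, Q2=7.71; dissipated=44.579
Op 3: CLOSE 1-5: Q_total=42.69, C_total=11.00, V=3.88; Q1=23.28, Q5=19.40; dissipated=0.003
Total dissipated: 46.989 μJ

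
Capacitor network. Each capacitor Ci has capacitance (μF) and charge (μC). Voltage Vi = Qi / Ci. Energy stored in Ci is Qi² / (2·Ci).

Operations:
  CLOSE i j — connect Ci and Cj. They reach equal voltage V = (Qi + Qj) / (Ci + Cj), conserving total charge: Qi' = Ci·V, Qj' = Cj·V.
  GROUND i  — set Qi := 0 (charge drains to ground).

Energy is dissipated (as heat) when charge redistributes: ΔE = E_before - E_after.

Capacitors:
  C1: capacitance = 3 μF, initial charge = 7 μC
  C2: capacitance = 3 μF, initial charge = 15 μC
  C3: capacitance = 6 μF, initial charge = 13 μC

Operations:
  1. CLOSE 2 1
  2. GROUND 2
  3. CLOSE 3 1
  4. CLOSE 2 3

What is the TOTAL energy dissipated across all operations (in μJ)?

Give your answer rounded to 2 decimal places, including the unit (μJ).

Answer: 34.86 μJ

Derivation:
Initial: C1(3μF, Q=7μC, V=2.33V), C2(3μF, Q=15μC, V=5.00V), C3(6μF, Q=13μC, V=2.17V)
Op 1: CLOSE 2-1: Q_total=22.00, C_total=6.00, V=3.67; Q2=11.00, Q1=11.00; dissipated=5.333
Op 2: GROUND 2: Q2=0; energy lost=20.167
Op 3: CLOSE 3-1: Q_total=24.00, C_total=9.00, V=2.67; Q3=16.00, Q1=8.00; dissipated=2.250
Op 4: CLOSE 2-3: Q_total=16.00, C_total=9.00, V=1.78; Q2=5.33, Q3=10.67; dissipated=7.111
Total dissipated: 34.861 μJ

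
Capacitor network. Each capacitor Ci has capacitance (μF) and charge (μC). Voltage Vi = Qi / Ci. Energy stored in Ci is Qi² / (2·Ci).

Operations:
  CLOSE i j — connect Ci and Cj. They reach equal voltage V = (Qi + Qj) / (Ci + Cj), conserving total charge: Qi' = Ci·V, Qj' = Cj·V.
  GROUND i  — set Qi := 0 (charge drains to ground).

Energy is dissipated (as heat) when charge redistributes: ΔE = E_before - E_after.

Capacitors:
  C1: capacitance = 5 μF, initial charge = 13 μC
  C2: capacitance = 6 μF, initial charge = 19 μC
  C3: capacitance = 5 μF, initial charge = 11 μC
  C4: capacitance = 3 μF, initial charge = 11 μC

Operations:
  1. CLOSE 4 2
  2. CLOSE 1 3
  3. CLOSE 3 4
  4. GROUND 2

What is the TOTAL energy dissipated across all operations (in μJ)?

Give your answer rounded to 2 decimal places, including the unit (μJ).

Initial: C1(5μF, Q=13μC, V=2.60V), C2(6μF, Q=19μC, V=3.17V), C3(5μF, Q=11μC, V=2.20V), C4(3μF, Q=11μC, V=3.67V)
Op 1: CLOSE 4-2: Q_total=30.00, C_total=9.00, V=3.33; Q4=10.00, Q2=20.00; dissipated=0.250
Op 2: CLOSE 1-3: Q_total=24.00, C_total=10.00, V=2.40; Q1=12.00, Q3=12.00; dissipated=0.200
Op 3: CLOSE 3-4: Q_total=22.00, C_total=8.00, V=2.75; Q3=13.75, Q4=8.25; dissipated=0.817
Op 4: GROUND 2: Q2=0; energy lost=33.333
Total dissipated: 34.600 μJ

Answer: 34.60 μJ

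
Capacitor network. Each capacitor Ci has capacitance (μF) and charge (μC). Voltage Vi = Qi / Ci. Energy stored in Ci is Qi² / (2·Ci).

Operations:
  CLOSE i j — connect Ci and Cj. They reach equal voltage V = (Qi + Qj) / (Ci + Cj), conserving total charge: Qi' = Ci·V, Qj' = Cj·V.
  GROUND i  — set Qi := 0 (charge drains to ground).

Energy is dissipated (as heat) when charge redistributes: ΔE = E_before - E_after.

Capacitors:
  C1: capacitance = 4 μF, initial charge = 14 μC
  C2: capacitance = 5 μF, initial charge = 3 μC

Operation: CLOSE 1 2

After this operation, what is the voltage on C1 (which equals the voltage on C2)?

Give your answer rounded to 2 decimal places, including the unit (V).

Initial: C1(4μF, Q=14μC, V=3.50V), C2(5μF, Q=3μC, V=0.60V)
Op 1: CLOSE 1-2: Q_total=17.00, C_total=9.00, V=1.89; Q1=7.56, Q2=9.44; dissipated=9.344

Answer: 1.89 V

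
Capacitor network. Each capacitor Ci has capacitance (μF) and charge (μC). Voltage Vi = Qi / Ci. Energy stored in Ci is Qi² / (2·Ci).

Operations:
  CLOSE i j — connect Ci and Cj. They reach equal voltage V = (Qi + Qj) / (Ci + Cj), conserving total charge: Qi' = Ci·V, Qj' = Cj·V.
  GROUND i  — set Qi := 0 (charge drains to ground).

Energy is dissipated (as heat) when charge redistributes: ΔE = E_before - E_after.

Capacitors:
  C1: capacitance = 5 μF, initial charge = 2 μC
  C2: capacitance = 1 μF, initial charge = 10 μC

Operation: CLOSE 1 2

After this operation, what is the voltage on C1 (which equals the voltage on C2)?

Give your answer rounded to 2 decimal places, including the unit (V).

Answer: 2.00 V

Derivation:
Initial: C1(5μF, Q=2μC, V=0.40V), C2(1μF, Q=10μC, V=10.00V)
Op 1: CLOSE 1-2: Q_total=12.00, C_total=6.00, V=2.00; Q1=10.00, Q2=2.00; dissipated=38.400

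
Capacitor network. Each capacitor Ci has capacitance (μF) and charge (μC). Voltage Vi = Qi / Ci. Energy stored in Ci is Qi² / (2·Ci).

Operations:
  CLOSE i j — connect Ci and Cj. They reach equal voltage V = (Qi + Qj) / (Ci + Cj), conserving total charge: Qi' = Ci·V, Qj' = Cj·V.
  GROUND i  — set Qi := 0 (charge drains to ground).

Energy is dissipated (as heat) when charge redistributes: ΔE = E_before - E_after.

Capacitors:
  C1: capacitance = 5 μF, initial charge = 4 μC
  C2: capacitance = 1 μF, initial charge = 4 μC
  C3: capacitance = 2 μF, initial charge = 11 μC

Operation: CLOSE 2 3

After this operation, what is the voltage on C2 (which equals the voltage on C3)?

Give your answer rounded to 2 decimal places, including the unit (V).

Initial: C1(5μF, Q=4μC, V=0.80V), C2(1μF, Q=4μC, V=4.00V), C3(2μF, Q=11μC, V=5.50V)
Op 1: CLOSE 2-3: Q_total=15.00, C_total=3.00, V=5.00; Q2=5.00, Q3=10.00; dissipated=0.750

Answer: 5.00 V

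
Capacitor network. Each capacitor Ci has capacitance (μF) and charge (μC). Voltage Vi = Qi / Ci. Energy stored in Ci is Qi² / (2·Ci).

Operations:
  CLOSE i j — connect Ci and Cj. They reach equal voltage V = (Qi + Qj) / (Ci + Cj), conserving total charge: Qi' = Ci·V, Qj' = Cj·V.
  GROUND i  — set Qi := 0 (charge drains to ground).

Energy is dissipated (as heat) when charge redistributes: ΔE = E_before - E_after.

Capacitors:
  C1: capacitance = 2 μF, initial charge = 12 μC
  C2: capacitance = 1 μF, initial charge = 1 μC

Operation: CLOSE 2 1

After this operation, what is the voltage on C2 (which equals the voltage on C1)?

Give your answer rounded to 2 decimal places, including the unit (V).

Initial: C1(2μF, Q=12μC, V=6.00V), C2(1μF, Q=1μC, V=1.00V)
Op 1: CLOSE 2-1: Q_total=13.00, C_total=3.00, V=4.33; Q2=4.33, Q1=8.67; dissipated=8.333

Answer: 4.33 V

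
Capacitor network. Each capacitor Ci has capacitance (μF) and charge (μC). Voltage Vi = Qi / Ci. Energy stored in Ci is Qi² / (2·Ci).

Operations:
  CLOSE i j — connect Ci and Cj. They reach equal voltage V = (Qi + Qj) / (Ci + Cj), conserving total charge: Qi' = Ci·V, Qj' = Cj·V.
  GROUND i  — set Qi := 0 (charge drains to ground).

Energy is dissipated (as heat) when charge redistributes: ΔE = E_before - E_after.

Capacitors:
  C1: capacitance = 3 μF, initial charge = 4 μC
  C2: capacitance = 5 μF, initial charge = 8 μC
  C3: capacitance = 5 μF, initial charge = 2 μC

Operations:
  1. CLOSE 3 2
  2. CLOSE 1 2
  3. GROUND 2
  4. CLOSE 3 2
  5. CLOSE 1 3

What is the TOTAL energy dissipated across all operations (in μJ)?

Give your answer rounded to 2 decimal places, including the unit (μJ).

Initial: C1(3μF, Q=4μC, V=1.33V), C2(5μF, Q=8μC, V=1.60V), C3(5μF, Q=2μC, V=0.40V)
Op 1: CLOSE 3-2: Q_total=10.00, C_total=10.00, V=1.00; Q3=5.00, Q2=5.00; dissipated=1.800
Op 2: CLOSE 1-2: Q_total=9.00, C_total=8.00, V=1.12; Q1=3.38, Q2=5.62; dissipated=0.104
Op 3: GROUND 2: Q2=0; energy lost=3.164
Op 4: CLOSE 3-2: Q_total=5.00, C_total=10.00, V=0.50; Q3=2.50, Q2=2.50; dissipated=1.250
Op 5: CLOSE 1-3: Q_total=5.88, C_total=8.00, V=0.73; Q1=2.20, Q3=3.67; dissipated=0.366
Total dissipated: 6.684 μJ

Answer: 6.68 μJ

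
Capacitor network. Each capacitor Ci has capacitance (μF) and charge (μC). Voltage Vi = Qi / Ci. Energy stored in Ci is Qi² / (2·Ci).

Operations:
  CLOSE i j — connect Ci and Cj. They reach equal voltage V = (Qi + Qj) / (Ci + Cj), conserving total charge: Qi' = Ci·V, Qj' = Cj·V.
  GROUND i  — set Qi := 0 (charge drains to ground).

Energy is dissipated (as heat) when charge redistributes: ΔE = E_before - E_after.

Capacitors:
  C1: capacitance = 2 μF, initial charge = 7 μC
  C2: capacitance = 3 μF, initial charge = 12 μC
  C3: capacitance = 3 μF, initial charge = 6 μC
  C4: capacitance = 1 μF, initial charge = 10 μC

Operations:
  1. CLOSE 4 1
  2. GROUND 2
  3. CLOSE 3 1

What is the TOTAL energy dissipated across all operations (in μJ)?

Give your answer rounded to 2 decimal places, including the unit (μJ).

Initial: C1(2μF, Q=7μC, V=3.50V), C2(3μF, Q=12μC, V=4.00V), C3(3μF, Q=6μC, V=2.00V), C4(1μF, Q=10μC, V=10.00V)
Op 1: CLOSE 4-1: Q_total=17.00, C_total=3.00, V=5.67; Q4=5.67, Q1=11.33; dissipated=14.083
Op 2: GROUND 2: Q2=0; energy lost=24.000
Op 3: CLOSE 3-1: Q_total=17.33, C_total=5.00, V=3.47; Q3=10.40, Q1=6.93; dissipated=8.067
Total dissipated: 46.150 μJ

Answer: 46.15 μJ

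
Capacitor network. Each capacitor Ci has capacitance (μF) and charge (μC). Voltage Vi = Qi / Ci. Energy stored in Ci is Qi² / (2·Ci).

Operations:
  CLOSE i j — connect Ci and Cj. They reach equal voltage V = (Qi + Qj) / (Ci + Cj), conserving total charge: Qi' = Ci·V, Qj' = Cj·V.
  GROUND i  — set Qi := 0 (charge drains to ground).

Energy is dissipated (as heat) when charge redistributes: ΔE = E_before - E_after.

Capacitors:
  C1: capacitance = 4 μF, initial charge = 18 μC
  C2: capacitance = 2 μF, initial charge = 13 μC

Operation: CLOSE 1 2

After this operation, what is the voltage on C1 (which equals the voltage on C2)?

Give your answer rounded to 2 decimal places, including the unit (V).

Answer: 5.17 V

Derivation:
Initial: C1(4μF, Q=18μC, V=4.50V), C2(2μF, Q=13μC, V=6.50V)
Op 1: CLOSE 1-2: Q_total=31.00, C_total=6.00, V=5.17; Q1=20.67, Q2=10.33; dissipated=2.667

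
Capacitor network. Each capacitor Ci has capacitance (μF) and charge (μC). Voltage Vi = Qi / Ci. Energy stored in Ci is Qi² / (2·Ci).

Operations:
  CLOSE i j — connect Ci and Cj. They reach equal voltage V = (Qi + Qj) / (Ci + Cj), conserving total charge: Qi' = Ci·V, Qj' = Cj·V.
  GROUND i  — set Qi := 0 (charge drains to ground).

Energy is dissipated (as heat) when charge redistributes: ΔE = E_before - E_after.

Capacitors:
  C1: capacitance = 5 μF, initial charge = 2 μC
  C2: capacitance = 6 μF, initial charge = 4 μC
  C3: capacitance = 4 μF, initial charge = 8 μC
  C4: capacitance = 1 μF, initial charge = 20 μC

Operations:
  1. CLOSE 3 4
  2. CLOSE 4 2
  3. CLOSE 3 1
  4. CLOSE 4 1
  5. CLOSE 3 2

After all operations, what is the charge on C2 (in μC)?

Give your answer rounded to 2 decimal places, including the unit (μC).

Answer: 11.44 μC

Derivation:
Initial: C1(5μF, Q=2μC, V=0.40V), C2(6μF, Q=4μC, V=0.67V), C3(4μF, Q=8μC, V=2.00V), C4(1μF, Q=20μC, V=20.00V)
Op 1: CLOSE 3-4: Q_total=28.00, C_total=5.00, V=5.60; Q3=22.40, Q4=5.60; dissipated=129.600
Op 2: CLOSE 4-2: Q_total=9.60, C_total=7.00, V=1.37; Q4=1.37, Q2=8.23; dissipated=10.430
Op 3: CLOSE 3-1: Q_total=24.40, C_total=9.00, V=2.71; Q3=10.84, Q1=13.56; dissipated=30.044
Op 4: CLOSE 4-1: Q_total=14.93, C_total=6.00, V=2.49; Q4=2.49, Q1=12.44; dissipated=0.748
Op 5: CLOSE 3-2: Q_total=19.07, C_total=10.00, V=1.91; Q3=7.63, Q2=11.44; dissipated=2.154
Final charges: Q1=12.44, Q2=11.44, Q3=7.63, Q4=2.49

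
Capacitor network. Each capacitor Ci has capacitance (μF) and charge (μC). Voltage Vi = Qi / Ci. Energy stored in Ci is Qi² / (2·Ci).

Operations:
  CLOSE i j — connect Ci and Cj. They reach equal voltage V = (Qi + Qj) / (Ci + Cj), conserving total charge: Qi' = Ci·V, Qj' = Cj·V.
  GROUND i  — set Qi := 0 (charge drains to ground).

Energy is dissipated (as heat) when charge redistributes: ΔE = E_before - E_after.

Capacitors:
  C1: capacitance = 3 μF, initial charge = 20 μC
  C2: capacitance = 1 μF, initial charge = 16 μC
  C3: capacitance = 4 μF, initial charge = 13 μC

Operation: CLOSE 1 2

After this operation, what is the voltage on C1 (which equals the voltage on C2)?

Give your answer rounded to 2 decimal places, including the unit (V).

Answer: 9.00 V

Derivation:
Initial: C1(3μF, Q=20μC, V=6.67V), C2(1μF, Q=16μC, V=16.00V), C3(4μF, Q=13μC, V=3.25V)
Op 1: CLOSE 1-2: Q_total=36.00, C_total=4.00, V=9.00; Q1=27.00, Q2=9.00; dissipated=32.667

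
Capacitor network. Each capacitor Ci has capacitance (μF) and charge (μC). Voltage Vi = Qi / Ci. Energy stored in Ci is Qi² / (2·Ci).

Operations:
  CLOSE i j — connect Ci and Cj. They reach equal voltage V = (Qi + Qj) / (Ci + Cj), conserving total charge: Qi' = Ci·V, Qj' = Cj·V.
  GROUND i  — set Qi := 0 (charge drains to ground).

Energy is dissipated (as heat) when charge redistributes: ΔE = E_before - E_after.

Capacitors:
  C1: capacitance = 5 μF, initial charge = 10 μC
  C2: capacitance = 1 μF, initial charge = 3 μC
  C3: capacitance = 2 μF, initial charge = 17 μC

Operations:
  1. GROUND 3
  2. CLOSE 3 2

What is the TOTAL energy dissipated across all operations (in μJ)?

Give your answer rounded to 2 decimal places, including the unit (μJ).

Answer: 75.25 μJ

Derivation:
Initial: C1(5μF, Q=10μC, V=2.00V), C2(1μF, Q=3μC, V=3.00V), C3(2μF, Q=17μC, V=8.50V)
Op 1: GROUND 3: Q3=0; energy lost=72.250
Op 2: CLOSE 3-2: Q_total=3.00, C_total=3.00, V=1.00; Q3=2.00, Q2=1.00; dissipated=3.000
Total dissipated: 75.250 μJ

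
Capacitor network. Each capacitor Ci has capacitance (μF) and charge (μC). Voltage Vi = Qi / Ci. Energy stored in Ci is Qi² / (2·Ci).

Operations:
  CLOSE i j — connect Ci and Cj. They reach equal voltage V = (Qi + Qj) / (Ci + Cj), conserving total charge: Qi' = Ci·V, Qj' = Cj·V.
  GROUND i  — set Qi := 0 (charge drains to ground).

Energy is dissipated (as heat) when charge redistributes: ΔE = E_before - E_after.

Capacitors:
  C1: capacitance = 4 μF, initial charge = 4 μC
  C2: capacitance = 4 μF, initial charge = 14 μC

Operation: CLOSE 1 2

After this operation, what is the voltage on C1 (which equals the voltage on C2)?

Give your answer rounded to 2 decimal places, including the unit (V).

Answer: 2.25 V

Derivation:
Initial: C1(4μF, Q=4μC, V=1.00V), C2(4μF, Q=14μC, V=3.50V)
Op 1: CLOSE 1-2: Q_total=18.00, C_total=8.00, V=2.25; Q1=9.00, Q2=9.00; dissipated=6.250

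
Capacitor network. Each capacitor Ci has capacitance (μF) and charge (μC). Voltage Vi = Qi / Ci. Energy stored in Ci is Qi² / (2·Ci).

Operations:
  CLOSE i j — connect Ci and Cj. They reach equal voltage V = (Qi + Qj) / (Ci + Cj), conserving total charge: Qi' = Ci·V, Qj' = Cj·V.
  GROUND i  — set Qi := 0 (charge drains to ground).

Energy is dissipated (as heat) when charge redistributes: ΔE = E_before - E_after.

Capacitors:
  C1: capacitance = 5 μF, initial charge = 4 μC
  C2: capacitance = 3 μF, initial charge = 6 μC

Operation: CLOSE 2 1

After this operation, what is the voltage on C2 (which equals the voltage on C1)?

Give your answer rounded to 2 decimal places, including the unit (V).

Initial: C1(5μF, Q=4μC, V=0.80V), C2(3μF, Q=6μC, V=2.00V)
Op 1: CLOSE 2-1: Q_total=10.00, C_total=8.00, V=1.25; Q2=3.75, Q1=6.25; dissipated=1.350

Answer: 1.25 V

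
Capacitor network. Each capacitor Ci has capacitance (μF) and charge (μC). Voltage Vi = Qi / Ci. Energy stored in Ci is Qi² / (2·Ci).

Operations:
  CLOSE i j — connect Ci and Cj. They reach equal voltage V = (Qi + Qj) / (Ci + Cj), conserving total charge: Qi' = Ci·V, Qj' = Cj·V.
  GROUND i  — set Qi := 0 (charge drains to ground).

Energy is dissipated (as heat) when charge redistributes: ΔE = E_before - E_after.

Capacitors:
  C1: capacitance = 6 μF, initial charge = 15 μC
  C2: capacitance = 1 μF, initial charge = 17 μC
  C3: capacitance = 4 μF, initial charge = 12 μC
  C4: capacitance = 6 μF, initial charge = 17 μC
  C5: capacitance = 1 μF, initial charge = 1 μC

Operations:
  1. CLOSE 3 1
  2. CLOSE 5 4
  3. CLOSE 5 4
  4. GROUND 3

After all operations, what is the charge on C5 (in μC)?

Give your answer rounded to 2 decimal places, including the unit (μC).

Answer: 2.57 μC

Derivation:
Initial: C1(6μF, Q=15μC, V=2.50V), C2(1μF, Q=17μC, V=17.00V), C3(4μF, Q=12μC, V=3.00V), C4(6μF, Q=17μC, V=2.83V), C5(1μF, Q=1μC, V=1.00V)
Op 1: CLOSE 3-1: Q_total=27.00, C_total=10.00, V=2.70; Q3=10.80, Q1=16.20; dissipated=0.300
Op 2: CLOSE 5-4: Q_total=18.00, C_total=7.00, V=2.57; Q5=2.57, Q4=15.43; dissipated=1.440
Op 3: CLOSE 5-4: Q_total=18.00, C_total=7.00, V=2.57; Q5=2.57, Q4=15.43; dissipated=0.000
Op 4: GROUND 3: Q3=0; energy lost=14.580
Final charges: Q1=16.20, Q2=17.00, Q3=0.00, Q4=15.43, Q5=2.57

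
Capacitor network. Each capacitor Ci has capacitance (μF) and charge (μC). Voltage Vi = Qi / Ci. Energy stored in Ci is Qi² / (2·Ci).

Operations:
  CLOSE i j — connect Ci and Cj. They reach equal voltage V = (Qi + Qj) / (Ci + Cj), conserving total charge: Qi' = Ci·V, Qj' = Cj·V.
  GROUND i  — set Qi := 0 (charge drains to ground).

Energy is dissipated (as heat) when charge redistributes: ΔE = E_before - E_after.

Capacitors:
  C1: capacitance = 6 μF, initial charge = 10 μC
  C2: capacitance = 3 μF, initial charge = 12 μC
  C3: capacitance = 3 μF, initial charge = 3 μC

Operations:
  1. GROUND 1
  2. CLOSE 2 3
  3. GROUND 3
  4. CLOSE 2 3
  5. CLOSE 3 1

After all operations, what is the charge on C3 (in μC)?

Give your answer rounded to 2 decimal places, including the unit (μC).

Answer: 1.25 μC

Derivation:
Initial: C1(6μF, Q=10μC, V=1.67V), C2(3μF, Q=12μC, V=4.00V), C3(3μF, Q=3μC, V=1.00V)
Op 1: GROUND 1: Q1=0; energy lost=8.333
Op 2: CLOSE 2-3: Q_total=15.00, C_total=6.00, V=2.50; Q2=7.50, Q3=7.50; dissipated=6.750
Op 3: GROUND 3: Q3=0; energy lost=9.375
Op 4: CLOSE 2-3: Q_total=7.50, C_total=6.00, V=1.25; Q2=3.75, Q3=3.75; dissipated=4.688
Op 5: CLOSE 3-1: Q_total=3.75, C_total=9.00, V=0.42; Q3=1.25, Q1=2.50; dissipated=1.562
Final charges: Q1=2.50, Q2=3.75, Q3=1.25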